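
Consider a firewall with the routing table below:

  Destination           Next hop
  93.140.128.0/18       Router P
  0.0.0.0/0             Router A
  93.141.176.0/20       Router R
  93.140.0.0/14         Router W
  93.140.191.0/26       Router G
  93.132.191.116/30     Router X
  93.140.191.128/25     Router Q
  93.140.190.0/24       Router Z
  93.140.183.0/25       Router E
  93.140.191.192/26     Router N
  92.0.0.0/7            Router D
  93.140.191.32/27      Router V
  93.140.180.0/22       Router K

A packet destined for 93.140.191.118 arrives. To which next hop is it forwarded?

Routes whose prefix contains 93.140.191.118:
  0.0.0.0/0 (default, matches everything) -> Router A
  92.0.0.0/7 (92.0.0.0 - 93.255.255.255) -> Router D
  93.140.0.0/14 (93.140.0.0 - 93.143.255.255) -> Router W
  93.140.128.0/18 (93.140.128.0 - 93.140.191.255) -> Router P
More-specific entries that do NOT match:
  93.132.191.116/30 (93.132.191.116 - 93.132.191.119) does not contain 93.140.191.118
  93.140.191.32/27 (93.140.191.32 - 93.140.191.63) does not contain 93.140.191.118
  93.140.191.0/26 (93.140.191.0 - 93.140.191.63) does not contain 93.140.191.118
  93.140.191.192/26 (93.140.191.192 - 93.140.191.255) does not contain 93.140.191.118
  93.140.191.128/25 (93.140.191.128 - 93.140.191.255) does not contain 93.140.191.118
  93.140.183.0/25 (93.140.183.0 - 93.140.183.127) does not contain 93.140.191.118
  93.140.190.0/24 (93.140.190.0 - 93.140.190.255) does not contain 93.140.191.118
  93.140.180.0/22 (93.140.180.0 - 93.140.183.255) does not contain 93.140.191.118
  93.141.176.0/20 (93.141.176.0 - 93.141.191.255) does not contain 93.140.191.118
Longest matching prefix is /18 -> next hop Router P.

Router P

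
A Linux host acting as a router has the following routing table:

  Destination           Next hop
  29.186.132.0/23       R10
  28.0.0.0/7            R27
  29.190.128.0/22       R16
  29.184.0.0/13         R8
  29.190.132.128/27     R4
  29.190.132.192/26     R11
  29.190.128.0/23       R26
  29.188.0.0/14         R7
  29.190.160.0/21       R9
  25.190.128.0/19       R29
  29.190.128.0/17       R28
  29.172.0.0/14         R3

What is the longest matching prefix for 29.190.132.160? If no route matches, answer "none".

29.190.128.0/17

Entries matching 29.190.132.160:
  28.0.0.0/7 (28.0.0.0 - 29.255.255.255)
  29.184.0.0/13 (29.184.0.0 - 29.191.255.255)
  29.188.0.0/14 (29.188.0.0 - 29.191.255.255)
  29.190.128.0/17 (29.190.128.0 - 29.190.255.255)
Most specific is 29.190.128.0/17.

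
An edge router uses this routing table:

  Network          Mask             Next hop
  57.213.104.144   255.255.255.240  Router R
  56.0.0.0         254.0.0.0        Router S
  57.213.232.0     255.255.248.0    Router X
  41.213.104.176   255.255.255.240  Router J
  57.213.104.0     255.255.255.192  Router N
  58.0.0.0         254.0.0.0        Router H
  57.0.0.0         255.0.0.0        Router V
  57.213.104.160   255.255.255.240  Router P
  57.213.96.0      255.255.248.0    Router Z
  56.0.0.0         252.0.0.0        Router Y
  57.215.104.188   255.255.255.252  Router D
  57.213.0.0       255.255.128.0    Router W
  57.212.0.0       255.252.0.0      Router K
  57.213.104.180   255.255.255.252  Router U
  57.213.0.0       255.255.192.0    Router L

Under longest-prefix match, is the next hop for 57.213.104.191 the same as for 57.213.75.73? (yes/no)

yes

57.213.104.191: longest match 57.213.0.0/17 -> Router W
57.213.75.73: longest match 57.213.0.0/17 -> Router W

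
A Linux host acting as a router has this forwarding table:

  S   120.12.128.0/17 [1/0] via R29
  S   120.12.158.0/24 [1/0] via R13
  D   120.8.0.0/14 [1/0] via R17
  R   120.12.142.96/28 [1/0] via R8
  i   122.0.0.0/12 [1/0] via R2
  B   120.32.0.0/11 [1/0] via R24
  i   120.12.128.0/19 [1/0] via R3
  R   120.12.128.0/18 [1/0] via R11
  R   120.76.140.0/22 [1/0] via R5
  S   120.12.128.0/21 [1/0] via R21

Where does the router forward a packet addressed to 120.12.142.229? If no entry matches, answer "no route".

R3

Routes whose prefix contains 120.12.142.229:
  120.12.128.0/17 (120.12.128.0 - 120.12.255.255) -> R29
  120.12.128.0/18 (120.12.128.0 - 120.12.191.255) -> R11
  120.12.128.0/19 (120.12.128.0 - 120.12.159.255) -> R3
More-specific entries that do NOT match:
  120.12.142.96/28 (120.12.142.96 - 120.12.142.111) does not contain 120.12.142.229
  120.12.158.0/24 (120.12.158.0 - 120.12.158.255) does not contain 120.12.142.229
  120.76.140.0/22 (120.76.140.0 - 120.76.143.255) does not contain 120.12.142.229
  120.12.128.0/21 (120.12.128.0 - 120.12.135.255) does not contain 120.12.142.229
Longest matching prefix is /19 -> next hop R3.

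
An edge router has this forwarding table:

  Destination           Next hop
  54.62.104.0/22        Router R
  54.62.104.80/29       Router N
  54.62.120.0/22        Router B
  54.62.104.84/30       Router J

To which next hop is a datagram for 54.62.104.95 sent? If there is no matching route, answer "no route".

Routes whose prefix contains 54.62.104.95:
  54.62.104.0/22 (54.62.104.0 - 54.62.107.255) -> Router R
More-specific entries that do NOT match:
  54.62.104.84/30 (54.62.104.84 - 54.62.104.87) does not contain 54.62.104.95
  54.62.104.80/29 (54.62.104.80 - 54.62.104.87) does not contain 54.62.104.95
Longest matching prefix is /22 -> next hop Router R.

Router R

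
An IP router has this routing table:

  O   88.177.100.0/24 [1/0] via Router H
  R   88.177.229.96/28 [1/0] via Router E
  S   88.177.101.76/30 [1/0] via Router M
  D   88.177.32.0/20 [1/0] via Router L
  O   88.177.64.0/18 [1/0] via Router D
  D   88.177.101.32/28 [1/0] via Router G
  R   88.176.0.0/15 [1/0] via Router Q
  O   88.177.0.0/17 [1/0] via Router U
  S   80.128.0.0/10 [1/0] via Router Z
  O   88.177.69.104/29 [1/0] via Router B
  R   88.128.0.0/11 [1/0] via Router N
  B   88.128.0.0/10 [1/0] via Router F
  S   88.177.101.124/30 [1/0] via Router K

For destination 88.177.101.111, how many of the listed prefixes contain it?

Prefixes containing 88.177.101.111:
  88.128.0.0/10 (88.128.0.0 - 88.191.255.255)
  88.176.0.0/15 (88.176.0.0 - 88.177.255.255)
  88.177.0.0/17 (88.177.0.0 - 88.177.127.255)
  88.177.64.0/18 (88.177.64.0 - 88.177.127.255)
Total matching entries: 4.

4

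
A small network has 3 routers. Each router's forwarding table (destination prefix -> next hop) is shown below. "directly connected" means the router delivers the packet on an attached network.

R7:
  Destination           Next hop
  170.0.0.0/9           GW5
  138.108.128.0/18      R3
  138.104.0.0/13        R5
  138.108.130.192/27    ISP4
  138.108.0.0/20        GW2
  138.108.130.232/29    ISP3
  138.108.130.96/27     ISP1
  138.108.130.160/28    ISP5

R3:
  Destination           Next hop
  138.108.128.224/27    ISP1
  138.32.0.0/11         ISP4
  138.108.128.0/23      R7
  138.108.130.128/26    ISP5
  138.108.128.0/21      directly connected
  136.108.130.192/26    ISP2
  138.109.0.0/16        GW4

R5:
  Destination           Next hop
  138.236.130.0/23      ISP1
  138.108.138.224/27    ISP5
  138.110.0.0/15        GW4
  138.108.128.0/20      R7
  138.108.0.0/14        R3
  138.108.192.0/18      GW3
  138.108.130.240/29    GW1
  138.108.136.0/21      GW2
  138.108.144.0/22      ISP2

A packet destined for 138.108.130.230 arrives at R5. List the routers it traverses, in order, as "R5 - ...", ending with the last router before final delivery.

At R5: longest match for 138.108.130.230 is 138.108.128.0/20 -> R7
At R7: longest match for 138.108.130.230 is 138.108.128.0/18 -> R3
At R3: longest match for 138.108.130.230 is 138.108.128.0/21 -> directly connected

R5 - R7 - R3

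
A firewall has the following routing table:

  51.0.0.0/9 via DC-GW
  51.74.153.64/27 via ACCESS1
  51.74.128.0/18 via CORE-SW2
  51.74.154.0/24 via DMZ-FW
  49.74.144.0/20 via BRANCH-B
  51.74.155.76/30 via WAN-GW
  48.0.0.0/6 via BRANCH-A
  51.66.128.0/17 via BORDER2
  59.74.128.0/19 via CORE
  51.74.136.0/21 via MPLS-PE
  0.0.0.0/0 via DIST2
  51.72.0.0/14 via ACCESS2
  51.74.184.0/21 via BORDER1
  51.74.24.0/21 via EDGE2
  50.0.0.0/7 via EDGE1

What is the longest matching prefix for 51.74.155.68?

Entries matching 51.74.155.68:
  0.0.0.0/0 (default, matches everything)
  48.0.0.0/6 (48.0.0.0 - 51.255.255.255)
  50.0.0.0/7 (50.0.0.0 - 51.255.255.255)
  51.0.0.0/9 (51.0.0.0 - 51.127.255.255)
  51.72.0.0/14 (51.72.0.0 - 51.75.255.255)
  51.74.128.0/18 (51.74.128.0 - 51.74.191.255)
Most specific is 51.74.128.0/18.

51.74.128.0/18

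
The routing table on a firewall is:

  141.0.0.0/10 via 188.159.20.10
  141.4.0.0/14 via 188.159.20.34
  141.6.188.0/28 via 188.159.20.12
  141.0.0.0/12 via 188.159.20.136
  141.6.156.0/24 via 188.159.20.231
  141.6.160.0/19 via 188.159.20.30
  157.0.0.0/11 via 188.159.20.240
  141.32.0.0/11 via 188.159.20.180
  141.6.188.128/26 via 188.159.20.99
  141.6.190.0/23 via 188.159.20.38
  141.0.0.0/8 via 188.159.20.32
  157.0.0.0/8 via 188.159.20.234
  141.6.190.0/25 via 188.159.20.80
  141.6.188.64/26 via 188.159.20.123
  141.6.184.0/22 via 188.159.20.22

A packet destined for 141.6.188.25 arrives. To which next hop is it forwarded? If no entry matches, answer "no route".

Routes whose prefix contains 141.6.188.25:
  141.0.0.0/8 (141.0.0.0 - 141.255.255.255) -> 188.159.20.32
  141.0.0.0/10 (141.0.0.0 - 141.63.255.255) -> 188.159.20.10
  141.0.0.0/12 (141.0.0.0 - 141.15.255.255) -> 188.159.20.136
  141.4.0.0/14 (141.4.0.0 - 141.7.255.255) -> 188.159.20.34
  141.6.160.0/19 (141.6.160.0 - 141.6.191.255) -> 188.159.20.30
More-specific entries that do NOT match:
  141.6.188.0/28 (141.6.188.0 - 141.6.188.15) does not contain 141.6.188.25
  141.6.188.128/26 (141.6.188.128 - 141.6.188.191) does not contain 141.6.188.25
  141.6.188.64/26 (141.6.188.64 - 141.6.188.127) does not contain 141.6.188.25
  141.6.190.0/25 (141.6.190.0 - 141.6.190.127) does not contain 141.6.188.25
  141.6.156.0/24 (141.6.156.0 - 141.6.156.255) does not contain 141.6.188.25
  141.6.190.0/23 (141.6.190.0 - 141.6.191.255) does not contain 141.6.188.25
  141.6.184.0/22 (141.6.184.0 - 141.6.187.255) does not contain 141.6.188.25
Longest matching prefix is /19 -> next hop 188.159.20.30.

188.159.20.30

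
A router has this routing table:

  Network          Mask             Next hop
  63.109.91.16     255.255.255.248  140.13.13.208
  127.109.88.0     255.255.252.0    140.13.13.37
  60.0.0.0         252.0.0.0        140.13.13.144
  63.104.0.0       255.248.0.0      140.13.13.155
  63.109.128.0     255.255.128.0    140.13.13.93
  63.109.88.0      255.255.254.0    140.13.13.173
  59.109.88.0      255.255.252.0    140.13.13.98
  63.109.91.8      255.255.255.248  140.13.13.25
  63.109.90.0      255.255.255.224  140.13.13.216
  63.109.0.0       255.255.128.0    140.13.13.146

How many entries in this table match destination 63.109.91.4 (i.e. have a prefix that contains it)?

Prefixes containing 63.109.91.4:
  60.0.0.0/6 (60.0.0.0 - 63.255.255.255)
  63.104.0.0/13 (63.104.0.0 - 63.111.255.255)
  63.109.0.0/17 (63.109.0.0 - 63.109.127.255)
Total matching entries: 3.

3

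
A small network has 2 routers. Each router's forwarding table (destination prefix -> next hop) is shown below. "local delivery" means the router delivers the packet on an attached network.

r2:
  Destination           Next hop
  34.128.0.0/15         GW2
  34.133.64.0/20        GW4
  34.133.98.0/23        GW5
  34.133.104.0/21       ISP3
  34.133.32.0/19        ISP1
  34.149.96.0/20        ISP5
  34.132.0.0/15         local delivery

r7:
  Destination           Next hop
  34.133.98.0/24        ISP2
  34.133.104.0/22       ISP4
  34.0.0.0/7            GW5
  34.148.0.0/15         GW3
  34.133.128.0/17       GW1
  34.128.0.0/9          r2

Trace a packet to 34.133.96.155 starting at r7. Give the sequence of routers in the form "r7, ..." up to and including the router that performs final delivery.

r7, r2

At r7: longest match for 34.133.96.155 is 34.128.0.0/9 -> r2
At r2: longest match for 34.133.96.155 is 34.132.0.0/15 -> local delivery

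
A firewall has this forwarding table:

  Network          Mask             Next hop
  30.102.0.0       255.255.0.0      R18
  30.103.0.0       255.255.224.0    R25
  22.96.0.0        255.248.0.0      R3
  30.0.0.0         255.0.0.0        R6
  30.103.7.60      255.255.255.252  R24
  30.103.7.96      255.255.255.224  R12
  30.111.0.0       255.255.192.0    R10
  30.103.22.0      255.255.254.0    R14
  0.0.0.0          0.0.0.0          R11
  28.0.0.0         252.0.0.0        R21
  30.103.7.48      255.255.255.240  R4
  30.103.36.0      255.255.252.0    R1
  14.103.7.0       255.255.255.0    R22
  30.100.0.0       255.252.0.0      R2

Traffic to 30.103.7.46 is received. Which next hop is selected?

Routes whose prefix contains 30.103.7.46:
  0.0.0.0/0 (default, matches everything) -> R11
  28.0.0.0/6 (28.0.0.0 - 31.255.255.255) -> R21
  30.0.0.0/8 (30.0.0.0 - 30.255.255.255) -> R6
  30.100.0.0/14 (30.100.0.0 - 30.103.255.255) -> R2
  30.103.0.0/19 (30.103.0.0 - 30.103.31.255) -> R25
More-specific entries that do NOT match:
  30.103.7.60/30 (30.103.7.60 - 30.103.7.63) does not contain 30.103.7.46
  30.103.7.48/28 (30.103.7.48 - 30.103.7.63) does not contain 30.103.7.46
  30.103.7.96/27 (30.103.7.96 - 30.103.7.127) does not contain 30.103.7.46
  14.103.7.0/24 (14.103.7.0 - 14.103.7.255) does not contain 30.103.7.46
  30.103.22.0/23 (30.103.22.0 - 30.103.23.255) does not contain 30.103.7.46
  30.103.36.0/22 (30.103.36.0 - 30.103.39.255) does not contain 30.103.7.46
Longest matching prefix is /19 -> next hop R25.

R25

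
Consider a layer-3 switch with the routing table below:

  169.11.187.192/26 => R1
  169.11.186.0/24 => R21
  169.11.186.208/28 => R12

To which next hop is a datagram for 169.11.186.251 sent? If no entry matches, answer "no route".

R21

Routes whose prefix contains 169.11.186.251:
  169.11.186.0/24 (169.11.186.0 - 169.11.186.255) -> R21
More-specific entries that do NOT match:
  169.11.186.208/28 (169.11.186.208 - 169.11.186.223) does not contain 169.11.186.251
  169.11.187.192/26 (169.11.187.192 - 169.11.187.255) does not contain 169.11.186.251
Longest matching prefix is /24 -> next hop R21.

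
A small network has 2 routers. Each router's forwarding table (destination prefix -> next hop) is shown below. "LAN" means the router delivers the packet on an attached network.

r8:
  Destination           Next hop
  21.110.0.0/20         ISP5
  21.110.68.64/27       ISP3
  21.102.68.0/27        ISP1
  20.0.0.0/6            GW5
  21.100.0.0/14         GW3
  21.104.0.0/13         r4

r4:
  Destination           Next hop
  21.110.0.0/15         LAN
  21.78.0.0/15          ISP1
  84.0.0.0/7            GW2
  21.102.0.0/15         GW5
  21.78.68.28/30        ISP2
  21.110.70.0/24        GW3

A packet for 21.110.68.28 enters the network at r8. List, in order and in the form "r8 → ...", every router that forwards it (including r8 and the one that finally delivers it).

r8 → r4

At r8: longest match for 21.110.68.28 is 21.104.0.0/13 -> r4
At r4: longest match for 21.110.68.28 is 21.110.0.0/15 -> LAN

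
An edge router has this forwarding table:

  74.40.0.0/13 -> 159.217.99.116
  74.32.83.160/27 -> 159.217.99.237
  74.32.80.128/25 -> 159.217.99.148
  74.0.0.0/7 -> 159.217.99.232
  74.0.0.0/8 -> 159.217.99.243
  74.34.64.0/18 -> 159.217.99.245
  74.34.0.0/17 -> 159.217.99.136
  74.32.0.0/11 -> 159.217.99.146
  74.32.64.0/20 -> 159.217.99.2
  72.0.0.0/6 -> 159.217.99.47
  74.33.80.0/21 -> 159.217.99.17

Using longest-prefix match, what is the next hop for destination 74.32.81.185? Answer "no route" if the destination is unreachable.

159.217.99.146

Routes whose prefix contains 74.32.81.185:
  72.0.0.0/6 (72.0.0.0 - 75.255.255.255) -> 159.217.99.47
  74.0.0.0/7 (74.0.0.0 - 75.255.255.255) -> 159.217.99.232
  74.0.0.0/8 (74.0.0.0 - 74.255.255.255) -> 159.217.99.243
  74.32.0.0/11 (74.32.0.0 - 74.63.255.255) -> 159.217.99.146
More-specific entries that do NOT match:
  74.32.83.160/27 (74.32.83.160 - 74.32.83.191) does not contain 74.32.81.185
  74.32.80.128/25 (74.32.80.128 - 74.32.80.255) does not contain 74.32.81.185
  74.33.80.0/21 (74.33.80.0 - 74.33.87.255) does not contain 74.32.81.185
  74.32.64.0/20 (74.32.64.0 - 74.32.79.255) does not contain 74.32.81.185
  74.34.64.0/18 (74.34.64.0 - 74.34.127.255) does not contain 74.32.81.185
  74.34.0.0/17 (74.34.0.0 - 74.34.127.255) does not contain 74.32.81.185
  74.40.0.0/13 (74.40.0.0 - 74.47.255.255) does not contain 74.32.81.185
Longest matching prefix is /11 -> next hop 159.217.99.146.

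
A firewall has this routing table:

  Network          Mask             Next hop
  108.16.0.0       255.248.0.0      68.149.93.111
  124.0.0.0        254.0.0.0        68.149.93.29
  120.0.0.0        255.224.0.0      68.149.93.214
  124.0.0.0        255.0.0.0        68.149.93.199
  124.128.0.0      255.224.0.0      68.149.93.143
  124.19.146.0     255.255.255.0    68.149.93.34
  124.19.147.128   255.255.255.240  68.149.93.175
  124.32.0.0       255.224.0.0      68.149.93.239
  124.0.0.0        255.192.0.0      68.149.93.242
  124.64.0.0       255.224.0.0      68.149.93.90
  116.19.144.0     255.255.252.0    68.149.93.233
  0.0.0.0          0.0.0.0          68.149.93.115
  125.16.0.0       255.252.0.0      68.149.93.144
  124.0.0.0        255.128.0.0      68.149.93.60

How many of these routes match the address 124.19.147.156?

Prefixes containing 124.19.147.156:
  0.0.0.0/0 (default, matches everything)
  124.0.0.0/7 (124.0.0.0 - 125.255.255.255)
  124.0.0.0/8 (124.0.0.0 - 124.255.255.255)
  124.0.0.0/9 (124.0.0.0 - 124.127.255.255)
  124.0.0.0/10 (124.0.0.0 - 124.63.255.255)
Total matching entries: 5.

5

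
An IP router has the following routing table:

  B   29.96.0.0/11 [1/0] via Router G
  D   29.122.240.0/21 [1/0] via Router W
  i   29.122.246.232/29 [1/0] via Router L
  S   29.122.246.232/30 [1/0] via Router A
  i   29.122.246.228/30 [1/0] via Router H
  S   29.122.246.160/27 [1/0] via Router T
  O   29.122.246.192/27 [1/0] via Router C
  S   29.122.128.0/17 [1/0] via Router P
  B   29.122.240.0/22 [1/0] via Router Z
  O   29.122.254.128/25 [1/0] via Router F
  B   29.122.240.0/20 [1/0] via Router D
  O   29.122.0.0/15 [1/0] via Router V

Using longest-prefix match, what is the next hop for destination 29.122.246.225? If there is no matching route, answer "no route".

Router W

Routes whose prefix contains 29.122.246.225:
  29.96.0.0/11 (29.96.0.0 - 29.127.255.255) -> Router G
  29.122.0.0/15 (29.122.0.0 - 29.123.255.255) -> Router V
  29.122.128.0/17 (29.122.128.0 - 29.122.255.255) -> Router P
  29.122.240.0/20 (29.122.240.0 - 29.122.255.255) -> Router D
  29.122.240.0/21 (29.122.240.0 - 29.122.247.255) -> Router W
More-specific entries that do NOT match:
  29.122.246.232/30 (29.122.246.232 - 29.122.246.235) does not contain 29.122.246.225
  29.122.246.228/30 (29.122.246.228 - 29.122.246.231) does not contain 29.122.246.225
  29.122.246.232/29 (29.122.246.232 - 29.122.246.239) does not contain 29.122.246.225
  29.122.246.160/27 (29.122.246.160 - 29.122.246.191) does not contain 29.122.246.225
  29.122.246.192/27 (29.122.246.192 - 29.122.246.223) does not contain 29.122.246.225
  29.122.254.128/25 (29.122.254.128 - 29.122.254.255) does not contain 29.122.246.225
  29.122.240.0/22 (29.122.240.0 - 29.122.243.255) does not contain 29.122.246.225
Longest matching prefix is /21 -> next hop Router W.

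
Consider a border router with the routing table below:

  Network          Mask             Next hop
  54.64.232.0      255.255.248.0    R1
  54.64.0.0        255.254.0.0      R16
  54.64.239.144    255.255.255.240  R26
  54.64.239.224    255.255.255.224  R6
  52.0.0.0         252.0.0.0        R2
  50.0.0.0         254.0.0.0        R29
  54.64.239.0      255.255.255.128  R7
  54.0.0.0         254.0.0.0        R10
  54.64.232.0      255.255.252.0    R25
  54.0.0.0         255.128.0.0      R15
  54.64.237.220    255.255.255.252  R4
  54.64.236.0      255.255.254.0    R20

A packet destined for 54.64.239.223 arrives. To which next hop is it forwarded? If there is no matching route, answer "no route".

Routes whose prefix contains 54.64.239.223:
  52.0.0.0/6 (52.0.0.0 - 55.255.255.255) -> R2
  54.0.0.0/7 (54.0.0.0 - 55.255.255.255) -> R10
  54.0.0.0/9 (54.0.0.0 - 54.127.255.255) -> R15
  54.64.0.0/15 (54.64.0.0 - 54.65.255.255) -> R16
  54.64.232.0/21 (54.64.232.0 - 54.64.239.255) -> R1
More-specific entries that do NOT match:
  54.64.237.220/30 (54.64.237.220 - 54.64.237.223) does not contain 54.64.239.223
  54.64.239.144/28 (54.64.239.144 - 54.64.239.159) does not contain 54.64.239.223
  54.64.239.224/27 (54.64.239.224 - 54.64.239.255) does not contain 54.64.239.223
  54.64.239.0/25 (54.64.239.0 - 54.64.239.127) does not contain 54.64.239.223
  54.64.236.0/23 (54.64.236.0 - 54.64.237.255) does not contain 54.64.239.223
  54.64.232.0/22 (54.64.232.0 - 54.64.235.255) does not contain 54.64.239.223
Longest matching prefix is /21 -> next hop R1.

R1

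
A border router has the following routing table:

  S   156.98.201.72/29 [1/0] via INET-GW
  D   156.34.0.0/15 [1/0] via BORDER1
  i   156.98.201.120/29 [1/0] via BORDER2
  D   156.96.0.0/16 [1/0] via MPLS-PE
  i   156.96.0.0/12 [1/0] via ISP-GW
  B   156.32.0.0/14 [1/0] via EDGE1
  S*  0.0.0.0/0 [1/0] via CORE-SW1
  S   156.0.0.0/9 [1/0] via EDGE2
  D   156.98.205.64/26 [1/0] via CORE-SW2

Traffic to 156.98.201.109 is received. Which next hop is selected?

ISP-GW

Routes whose prefix contains 156.98.201.109:
  0.0.0.0/0 (default, matches everything) -> CORE-SW1
  156.0.0.0/9 (156.0.0.0 - 156.127.255.255) -> EDGE2
  156.96.0.0/12 (156.96.0.0 - 156.111.255.255) -> ISP-GW
More-specific entries that do NOT match:
  156.98.201.72/29 (156.98.201.72 - 156.98.201.79) does not contain 156.98.201.109
  156.98.201.120/29 (156.98.201.120 - 156.98.201.127) does not contain 156.98.201.109
  156.98.205.64/26 (156.98.205.64 - 156.98.205.127) does not contain 156.98.201.109
  156.96.0.0/16 (156.96.0.0 - 156.96.255.255) does not contain 156.98.201.109
  156.34.0.0/15 (156.34.0.0 - 156.35.255.255) does not contain 156.98.201.109
  156.32.0.0/14 (156.32.0.0 - 156.35.255.255) does not contain 156.98.201.109
Longest matching prefix is /12 -> next hop ISP-GW.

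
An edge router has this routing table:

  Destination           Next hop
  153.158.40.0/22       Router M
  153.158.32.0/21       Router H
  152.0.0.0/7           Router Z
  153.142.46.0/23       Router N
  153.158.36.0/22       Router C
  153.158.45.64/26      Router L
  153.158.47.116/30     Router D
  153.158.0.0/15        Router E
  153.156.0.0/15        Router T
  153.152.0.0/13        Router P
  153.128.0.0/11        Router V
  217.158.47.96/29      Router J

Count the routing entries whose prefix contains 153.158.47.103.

4

Prefixes containing 153.158.47.103:
  152.0.0.0/7 (152.0.0.0 - 153.255.255.255)
  153.128.0.0/11 (153.128.0.0 - 153.159.255.255)
  153.152.0.0/13 (153.152.0.0 - 153.159.255.255)
  153.158.0.0/15 (153.158.0.0 - 153.159.255.255)
Total matching entries: 4.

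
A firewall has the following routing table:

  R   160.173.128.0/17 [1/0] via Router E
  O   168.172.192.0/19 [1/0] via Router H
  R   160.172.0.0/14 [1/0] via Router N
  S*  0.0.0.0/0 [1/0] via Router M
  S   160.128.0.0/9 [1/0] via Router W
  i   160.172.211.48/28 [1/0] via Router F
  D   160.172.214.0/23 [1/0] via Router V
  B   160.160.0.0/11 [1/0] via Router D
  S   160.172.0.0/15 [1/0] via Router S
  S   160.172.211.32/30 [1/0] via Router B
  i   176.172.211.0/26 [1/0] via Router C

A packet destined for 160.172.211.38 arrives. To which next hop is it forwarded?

Routes whose prefix contains 160.172.211.38:
  0.0.0.0/0 (default, matches everything) -> Router M
  160.128.0.0/9 (160.128.0.0 - 160.255.255.255) -> Router W
  160.160.0.0/11 (160.160.0.0 - 160.191.255.255) -> Router D
  160.172.0.0/14 (160.172.0.0 - 160.175.255.255) -> Router N
  160.172.0.0/15 (160.172.0.0 - 160.173.255.255) -> Router S
More-specific entries that do NOT match:
  160.172.211.32/30 (160.172.211.32 - 160.172.211.35) does not contain 160.172.211.38
  160.172.211.48/28 (160.172.211.48 - 160.172.211.63) does not contain 160.172.211.38
  176.172.211.0/26 (176.172.211.0 - 176.172.211.63) does not contain 160.172.211.38
  160.172.214.0/23 (160.172.214.0 - 160.172.215.255) does not contain 160.172.211.38
  168.172.192.0/19 (168.172.192.0 - 168.172.223.255) does not contain 160.172.211.38
  160.173.128.0/17 (160.173.128.0 - 160.173.255.255) does not contain 160.172.211.38
Longest matching prefix is /15 -> next hop Router S.

Router S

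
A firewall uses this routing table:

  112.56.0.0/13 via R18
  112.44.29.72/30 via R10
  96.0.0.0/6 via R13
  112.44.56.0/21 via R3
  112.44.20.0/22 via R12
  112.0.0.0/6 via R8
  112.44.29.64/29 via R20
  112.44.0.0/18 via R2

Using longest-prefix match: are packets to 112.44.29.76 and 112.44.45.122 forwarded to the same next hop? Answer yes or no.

yes

112.44.29.76: longest match 112.44.0.0/18 -> R2
112.44.45.122: longest match 112.44.0.0/18 -> R2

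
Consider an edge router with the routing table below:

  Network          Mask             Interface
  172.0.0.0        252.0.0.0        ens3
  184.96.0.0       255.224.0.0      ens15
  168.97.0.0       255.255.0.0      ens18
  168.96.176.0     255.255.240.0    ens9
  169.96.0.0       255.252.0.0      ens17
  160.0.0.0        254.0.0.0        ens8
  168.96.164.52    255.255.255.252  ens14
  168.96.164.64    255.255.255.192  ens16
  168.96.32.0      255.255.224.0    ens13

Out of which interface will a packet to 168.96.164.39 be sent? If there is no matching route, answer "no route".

No entry's prefix contains 168.96.164.39; there is no default route.

no route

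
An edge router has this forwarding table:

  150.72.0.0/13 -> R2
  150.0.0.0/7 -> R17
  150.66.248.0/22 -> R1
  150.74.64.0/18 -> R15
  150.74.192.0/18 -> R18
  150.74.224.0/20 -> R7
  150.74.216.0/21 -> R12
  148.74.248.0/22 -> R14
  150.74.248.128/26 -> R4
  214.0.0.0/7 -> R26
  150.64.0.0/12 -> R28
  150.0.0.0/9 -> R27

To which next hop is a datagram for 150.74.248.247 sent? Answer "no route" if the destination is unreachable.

Routes whose prefix contains 150.74.248.247:
  150.0.0.0/7 (150.0.0.0 - 151.255.255.255) -> R17
  150.0.0.0/9 (150.0.0.0 - 150.127.255.255) -> R27
  150.64.0.0/12 (150.64.0.0 - 150.79.255.255) -> R28
  150.72.0.0/13 (150.72.0.0 - 150.79.255.255) -> R2
  150.74.192.0/18 (150.74.192.0 - 150.74.255.255) -> R18
More-specific entries that do NOT match:
  150.74.248.128/26 (150.74.248.128 - 150.74.248.191) does not contain 150.74.248.247
  150.66.248.0/22 (150.66.248.0 - 150.66.251.255) does not contain 150.74.248.247
  148.74.248.0/22 (148.74.248.0 - 148.74.251.255) does not contain 150.74.248.247
  150.74.216.0/21 (150.74.216.0 - 150.74.223.255) does not contain 150.74.248.247
  150.74.224.0/20 (150.74.224.0 - 150.74.239.255) does not contain 150.74.248.247
Longest matching prefix is /18 -> next hop R18.

R18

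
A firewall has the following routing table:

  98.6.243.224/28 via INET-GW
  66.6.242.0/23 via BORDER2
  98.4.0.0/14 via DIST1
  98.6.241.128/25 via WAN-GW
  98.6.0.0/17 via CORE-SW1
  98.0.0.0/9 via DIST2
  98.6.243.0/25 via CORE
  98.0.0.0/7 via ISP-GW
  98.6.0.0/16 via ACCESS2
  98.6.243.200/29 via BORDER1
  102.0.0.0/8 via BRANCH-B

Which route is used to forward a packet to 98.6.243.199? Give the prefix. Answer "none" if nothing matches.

Entries matching 98.6.243.199:
  98.0.0.0/7 (98.0.0.0 - 99.255.255.255)
  98.0.0.0/9 (98.0.0.0 - 98.127.255.255)
  98.4.0.0/14 (98.4.0.0 - 98.7.255.255)
  98.6.0.0/16 (98.6.0.0 - 98.6.255.255)
Most specific is 98.6.0.0/16.

98.6.0.0/16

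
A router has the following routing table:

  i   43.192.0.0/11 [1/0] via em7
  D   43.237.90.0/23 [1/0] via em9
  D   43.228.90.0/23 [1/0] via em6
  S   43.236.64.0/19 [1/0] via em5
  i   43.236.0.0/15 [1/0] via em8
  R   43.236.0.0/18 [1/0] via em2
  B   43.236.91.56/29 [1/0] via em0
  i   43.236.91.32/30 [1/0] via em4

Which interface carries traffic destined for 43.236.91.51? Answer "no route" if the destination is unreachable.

em5

Routes whose prefix contains 43.236.91.51:
  43.236.0.0/15 (43.236.0.0 - 43.237.255.255) -> em8
  43.236.64.0/19 (43.236.64.0 - 43.236.95.255) -> em5
More-specific entries that do NOT match:
  43.236.91.32/30 (43.236.91.32 - 43.236.91.35) does not contain 43.236.91.51
  43.236.91.56/29 (43.236.91.56 - 43.236.91.63) does not contain 43.236.91.51
  43.237.90.0/23 (43.237.90.0 - 43.237.91.255) does not contain 43.236.91.51
  43.228.90.0/23 (43.228.90.0 - 43.228.91.255) does not contain 43.236.91.51
Longest matching prefix is /19 -> interface em5.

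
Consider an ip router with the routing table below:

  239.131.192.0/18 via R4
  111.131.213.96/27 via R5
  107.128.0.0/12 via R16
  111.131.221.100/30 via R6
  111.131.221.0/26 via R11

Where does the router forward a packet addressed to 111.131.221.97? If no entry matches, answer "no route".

no route

No entry's prefix contains 111.131.221.97; there is no default route.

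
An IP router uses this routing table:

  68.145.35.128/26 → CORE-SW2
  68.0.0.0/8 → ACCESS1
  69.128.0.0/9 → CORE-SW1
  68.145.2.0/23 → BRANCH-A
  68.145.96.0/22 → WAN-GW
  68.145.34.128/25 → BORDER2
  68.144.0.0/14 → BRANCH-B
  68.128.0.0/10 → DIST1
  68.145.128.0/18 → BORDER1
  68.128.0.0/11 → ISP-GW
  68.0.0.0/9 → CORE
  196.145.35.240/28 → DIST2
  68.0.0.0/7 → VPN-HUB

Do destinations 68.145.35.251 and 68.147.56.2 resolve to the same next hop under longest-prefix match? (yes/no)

yes

68.145.35.251: longest match 68.144.0.0/14 -> BRANCH-B
68.147.56.2: longest match 68.144.0.0/14 -> BRANCH-B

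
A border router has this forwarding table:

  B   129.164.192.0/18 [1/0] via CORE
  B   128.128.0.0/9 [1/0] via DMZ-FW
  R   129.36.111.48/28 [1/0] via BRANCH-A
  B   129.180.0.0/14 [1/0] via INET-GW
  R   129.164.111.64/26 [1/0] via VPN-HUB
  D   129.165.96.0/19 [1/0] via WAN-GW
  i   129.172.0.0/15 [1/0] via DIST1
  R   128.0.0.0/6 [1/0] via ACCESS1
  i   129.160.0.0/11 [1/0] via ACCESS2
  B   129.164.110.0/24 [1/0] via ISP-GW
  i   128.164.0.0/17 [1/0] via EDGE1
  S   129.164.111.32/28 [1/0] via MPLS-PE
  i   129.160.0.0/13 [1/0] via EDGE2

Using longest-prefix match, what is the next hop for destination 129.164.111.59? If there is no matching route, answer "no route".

EDGE2

Routes whose prefix contains 129.164.111.59:
  128.0.0.0/6 (128.0.0.0 - 131.255.255.255) -> ACCESS1
  129.160.0.0/11 (129.160.0.0 - 129.191.255.255) -> ACCESS2
  129.160.0.0/13 (129.160.0.0 - 129.167.255.255) -> EDGE2
More-specific entries that do NOT match:
  129.36.111.48/28 (129.36.111.48 - 129.36.111.63) does not contain 129.164.111.59
  129.164.111.32/28 (129.164.111.32 - 129.164.111.47) does not contain 129.164.111.59
  129.164.111.64/26 (129.164.111.64 - 129.164.111.127) does not contain 129.164.111.59
  129.164.110.0/24 (129.164.110.0 - 129.164.110.255) does not contain 129.164.111.59
  129.165.96.0/19 (129.165.96.0 - 129.165.127.255) does not contain 129.164.111.59
  129.164.192.0/18 (129.164.192.0 - 129.164.255.255) does not contain 129.164.111.59
  128.164.0.0/17 (128.164.0.0 - 128.164.127.255) does not contain 129.164.111.59
  129.172.0.0/15 (129.172.0.0 - 129.173.255.255) does not contain 129.164.111.59
  129.180.0.0/14 (129.180.0.0 - 129.183.255.255) does not contain 129.164.111.59
Longest matching prefix is /13 -> next hop EDGE2.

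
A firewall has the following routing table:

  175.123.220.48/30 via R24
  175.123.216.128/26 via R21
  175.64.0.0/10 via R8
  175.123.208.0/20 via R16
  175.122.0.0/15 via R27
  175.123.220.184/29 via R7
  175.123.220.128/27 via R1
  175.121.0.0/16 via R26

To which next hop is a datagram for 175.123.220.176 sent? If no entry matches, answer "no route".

Routes whose prefix contains 175.123.220.176:
  175.64.0.0/10 (175.64.0.0 - 175.127.255.255) -> R8
  175.122.0.0/15 (175.122.0.0 - 175.123.255.255) -> R27
  175.123.208.0/20 (175.123.208.0 - 175.123.223.255) -> R16
More-specific entries that do NOT match:
  175.123.220.48/30 (175.123.220.48 - 175.123.220.51) does not contain 175.123.220.176
  175.123.220.184/29 (175.123.220.184 - 175.123.220.191) does not contain 175.123.220.176
  175.123.220.128/27 (175.123.220.128 - 175.123.220.159) does not contain 175.123.220.176
  175.123.216.128/26 (175.123.216.128 - 175.123.216.191) does not contain 175.123.220.176
Longest matching prefix is /20 -> next hop R16.

R16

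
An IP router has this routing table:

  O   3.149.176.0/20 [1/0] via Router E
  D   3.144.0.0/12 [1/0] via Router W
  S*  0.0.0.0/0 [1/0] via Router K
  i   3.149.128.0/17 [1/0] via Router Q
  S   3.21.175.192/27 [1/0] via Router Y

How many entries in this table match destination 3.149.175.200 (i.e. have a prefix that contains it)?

Prefixes containing 3.149.175.200:
  0.0.0.0/0 (default, matches everything)
  3.144.0.0/12 (3.144.0.0 - 3.159.255.255)
  3.149.128.0/17 (3.149.128.0 - 3.149.255.255)
Total matching entries: 3.

3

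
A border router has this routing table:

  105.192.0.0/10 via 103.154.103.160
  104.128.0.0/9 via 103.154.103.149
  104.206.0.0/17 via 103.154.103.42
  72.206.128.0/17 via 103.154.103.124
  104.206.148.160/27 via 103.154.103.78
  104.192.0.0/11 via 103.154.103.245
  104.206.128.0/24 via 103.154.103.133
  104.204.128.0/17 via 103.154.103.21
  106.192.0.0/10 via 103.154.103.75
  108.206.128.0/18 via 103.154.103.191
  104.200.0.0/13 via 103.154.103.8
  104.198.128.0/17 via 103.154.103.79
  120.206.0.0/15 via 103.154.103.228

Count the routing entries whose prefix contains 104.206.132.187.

Prefixes containing 104.206.132.187:
  104.128.0.0/9 (104.128.0.0 - 104.255.255.255)
  104.192.0.0/11 (104.192.0.0 - 104.223.255.255)
  104.200.0.0/13 (104.200.0.0 - 104.207.255.255)
Total matching entries: 3.

3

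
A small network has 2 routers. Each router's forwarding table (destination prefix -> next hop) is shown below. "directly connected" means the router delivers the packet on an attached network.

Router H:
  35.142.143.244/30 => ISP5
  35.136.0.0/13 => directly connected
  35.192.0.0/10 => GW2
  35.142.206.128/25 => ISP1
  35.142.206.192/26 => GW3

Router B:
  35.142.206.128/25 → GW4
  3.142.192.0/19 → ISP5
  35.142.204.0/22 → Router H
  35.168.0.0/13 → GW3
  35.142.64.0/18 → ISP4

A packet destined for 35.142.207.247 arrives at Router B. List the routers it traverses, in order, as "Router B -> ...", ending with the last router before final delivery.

At Router B: longest match for 35.142.207.247 is 35.142.204.0/22 -> Router H
At Router H: longest match for 35.142.207.247 is 35.136.0.0/13 -> directly connected

Router B -> Router H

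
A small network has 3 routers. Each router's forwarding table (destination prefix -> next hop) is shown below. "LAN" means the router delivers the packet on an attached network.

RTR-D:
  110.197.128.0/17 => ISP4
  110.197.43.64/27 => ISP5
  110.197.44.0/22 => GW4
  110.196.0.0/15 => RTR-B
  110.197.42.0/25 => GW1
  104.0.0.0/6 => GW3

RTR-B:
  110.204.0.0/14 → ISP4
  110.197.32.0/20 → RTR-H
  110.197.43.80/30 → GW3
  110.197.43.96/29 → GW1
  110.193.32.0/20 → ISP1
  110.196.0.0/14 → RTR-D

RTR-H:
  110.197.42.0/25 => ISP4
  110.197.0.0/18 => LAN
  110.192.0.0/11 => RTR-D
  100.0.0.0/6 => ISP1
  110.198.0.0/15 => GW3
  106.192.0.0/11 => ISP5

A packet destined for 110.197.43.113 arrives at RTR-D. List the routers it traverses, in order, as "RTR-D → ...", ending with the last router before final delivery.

At RTR-D: longest match for 110.197.43.113 is 110.196.0.0/15 -> RTR-B
At RTR-B: longest match for 110.197.43.113 is 110.197.32.0/20 -> RTR-H
At RTR-H: longest match for 110.197.43.113 is 110.197.0.0/18 -> LAN

RTR-D → RTR-B → RTR-H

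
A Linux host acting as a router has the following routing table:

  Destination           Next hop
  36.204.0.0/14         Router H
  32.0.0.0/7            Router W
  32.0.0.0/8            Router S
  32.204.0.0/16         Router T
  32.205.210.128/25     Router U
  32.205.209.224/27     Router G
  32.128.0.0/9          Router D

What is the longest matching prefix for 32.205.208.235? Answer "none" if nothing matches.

32.128.0.0/9

Entries matching 32.205.208.235:
  32.0.0.0/7 (32.0.0.0 - 33.255.255.255)
  32.0.0.0/8 (32.0.0.0 - 32.255.255.255)
  32.128.0.0/9 (32.128.0.0 - 32.255.255.255)
Most specific is 32.128.0.0/9.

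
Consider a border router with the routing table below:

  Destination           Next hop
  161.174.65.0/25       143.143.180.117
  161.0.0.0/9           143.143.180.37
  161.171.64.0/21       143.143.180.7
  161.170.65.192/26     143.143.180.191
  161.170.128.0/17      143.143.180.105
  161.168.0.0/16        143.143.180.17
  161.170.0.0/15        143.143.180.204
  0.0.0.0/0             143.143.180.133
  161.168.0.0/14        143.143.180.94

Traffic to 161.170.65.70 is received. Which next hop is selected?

143.143.180.204

Routes whose prefix contains 161.170.65.70:
  0.0.0.0/0 (default, matches everything) -> 143.143.180.133
  161.168.0.0/14 (161.168.0.0 - 161.171.255.255) -> 143.143.180.94
  161.170.0.0/15 (161.170.0.0 - 161.171.255.255) -> 143.143.180.204
More-specific entries that do NOT match:
  161.170.65.192/26 (161.170.65.192 - 161.170.65.255) does not contain 161.170.65.70
  161.174.65.0/25 (161.174.65.0 - 161.174.65.127) does not contain 161.170.65.70
  161.171.64.0/21 (161.171.64.0 - 161.171.71.255) does not contain 161.170.65.70
  161.170.128.0/17 (161.170.128.0 - 161.170.255.255) does not contain 161.170.65.70
  161.168.0.0/16 (161.168.0.0 - 161.168.255.255) does not contain 161.170.65.70
Longest matching prefix is /15 -> next hop 143.143.180.204.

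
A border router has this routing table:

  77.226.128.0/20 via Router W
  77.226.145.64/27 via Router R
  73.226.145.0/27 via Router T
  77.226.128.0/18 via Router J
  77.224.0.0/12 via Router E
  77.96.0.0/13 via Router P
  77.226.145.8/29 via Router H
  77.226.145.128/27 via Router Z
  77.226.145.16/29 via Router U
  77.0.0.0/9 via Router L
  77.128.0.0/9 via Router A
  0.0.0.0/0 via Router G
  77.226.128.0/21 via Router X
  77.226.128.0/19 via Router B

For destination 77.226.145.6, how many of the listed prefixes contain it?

Prefixes containing 77.226.145.6:
  0.0.0.0/0 (default, matches everything)
  77.128.0.0/9 (77.128.0.0 - 77.255.255.255)
  77.224.0.0/12 (77.224.0.0 - 77.239.255.255)
  77.226.128.0/18 (77.226.128.0 - 77.226.191.255)
  77.226.128.0/19 (77.226.128.0 - 77.226.159.255)
Total matching entries: 5.

5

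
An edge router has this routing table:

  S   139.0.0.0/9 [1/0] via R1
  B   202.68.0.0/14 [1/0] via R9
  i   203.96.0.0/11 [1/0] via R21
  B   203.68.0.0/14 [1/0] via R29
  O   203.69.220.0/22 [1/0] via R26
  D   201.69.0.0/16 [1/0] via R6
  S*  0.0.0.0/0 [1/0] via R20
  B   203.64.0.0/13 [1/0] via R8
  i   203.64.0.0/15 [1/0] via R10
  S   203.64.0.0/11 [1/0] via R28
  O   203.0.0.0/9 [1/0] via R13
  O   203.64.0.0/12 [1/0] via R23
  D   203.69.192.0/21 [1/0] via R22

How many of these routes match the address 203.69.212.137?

6

Prefixes containing 203.69.212.137:
  0.0.0.0/0 (default, matches everything)
  203.0.0.0/9 (203.0.0.0 - 203.127.255.255)
  203.64.0.0/11 (203.64.0.0 - 203.95.255.255)
  203.64.0.0/12 (203.64.0.0 - 203.79.255.255)
  203.64.0.0/13 (203.64.0.0 - 203.71.255.255)
  203.68.0.0/14 (203.68.0.0 - 203.71.255.255)
Total matching entries: 6.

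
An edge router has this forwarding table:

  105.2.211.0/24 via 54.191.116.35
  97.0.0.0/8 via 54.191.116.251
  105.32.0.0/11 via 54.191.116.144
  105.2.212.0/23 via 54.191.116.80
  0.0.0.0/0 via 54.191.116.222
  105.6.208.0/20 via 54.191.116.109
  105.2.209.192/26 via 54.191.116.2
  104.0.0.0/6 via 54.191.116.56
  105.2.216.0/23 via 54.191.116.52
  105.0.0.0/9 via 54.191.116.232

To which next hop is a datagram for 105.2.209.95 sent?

Routes whose prefix contains 105.2.209.95:
  0.0.0.0/0 (default, matches everything) -> 54.191.116.222
  104.0.0.0/6 (104.0.0.0 - 107.255.255.255) -> 54.191.116.56
  105.0.0.0/9 (105.0.0.0 - 105.127.255.255) -> 54.191.116.232
More-specific entries that do NOT match:
  105.2.209.192/26 (105.2.209.192 - 105.2.209.255) does not contain 105.2.209.95
  105.2.211.0/24 (105.2.211.0 - 105.2.211.255) does not contain 105.2.209.95
  105.2.212.0/23 (105.2.212.0 - 105.2.213.255) does not contain 105.2.209.95
  105.2.216.0/23 (105.2.216.0 - 105.2.217.255) does not contain 105.2.209.95
  105.6.208.0/20 (105.6.208.0 - 105.6.223.255) does not contain 105.2.209.95
  105.32.0.0/11 (105.32.0.0 - 105.63.255.255) does not contain 105.2.209.95
Longest matching prefix is /9 -> next hop 54.191.116.232.

54.191.116.232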